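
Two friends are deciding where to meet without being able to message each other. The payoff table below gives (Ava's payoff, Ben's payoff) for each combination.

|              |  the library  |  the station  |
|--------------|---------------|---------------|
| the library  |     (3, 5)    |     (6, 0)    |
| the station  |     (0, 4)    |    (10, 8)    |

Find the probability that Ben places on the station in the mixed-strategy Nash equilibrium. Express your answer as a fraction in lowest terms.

Ben's mix q on the library must make Ava indifferent between the library and the station.
Ava's payoff from the library: 3q + 6(1−q). From the station: 0q + 10(1−q).
Set equal: 3q = 4(1−q) → q = 4/7.
Probability on the station is 1 − 4/7 = 3/7.

3/7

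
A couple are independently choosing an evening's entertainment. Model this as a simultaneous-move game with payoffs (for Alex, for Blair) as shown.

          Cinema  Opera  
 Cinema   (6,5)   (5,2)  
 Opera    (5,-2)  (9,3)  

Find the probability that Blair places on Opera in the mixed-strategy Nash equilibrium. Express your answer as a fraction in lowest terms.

1/5

Blair's mix q on Cinema must make Alex indifferent between Cinema and Opera.
Alex's payoff from Cinema: 6q + 5(1−q). From Opera: 5q + 9(1−q).
Set equal: 1q = 4(1−q) → q = 4/5.
Probability on Opera is 1 − 4/5 = 1/5.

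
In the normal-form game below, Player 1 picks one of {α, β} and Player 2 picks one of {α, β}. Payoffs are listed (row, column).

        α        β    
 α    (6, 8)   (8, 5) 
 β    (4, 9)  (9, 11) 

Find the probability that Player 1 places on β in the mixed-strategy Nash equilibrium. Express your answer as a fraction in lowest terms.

3/5

Player 1's mix p on α must make Player 2 indifferent between α and β.
Player 2's payoff from α: 8p + 9(1−p). From β: 5p + 11(1−p).
Set equal: 3p = 2(1−p) → p = 2/5.
Probability on β is 1 − 2/5 = 3/5.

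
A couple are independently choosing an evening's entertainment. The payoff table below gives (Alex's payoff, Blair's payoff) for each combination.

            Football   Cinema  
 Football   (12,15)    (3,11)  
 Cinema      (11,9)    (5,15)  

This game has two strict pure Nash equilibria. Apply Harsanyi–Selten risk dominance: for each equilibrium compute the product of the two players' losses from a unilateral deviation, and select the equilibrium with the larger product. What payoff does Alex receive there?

At both Football: Alex loses 12 − 11 = 1 by deviating; Blair loses 15 − 11 = 4. Product = 1·4 = 4.
At both Cinema: Alex loses 5 − 3 = 2 by deviating; Blair loses 15 − 9 = 6. Product = 2·6 = 12.
12 > 4, so both Cinema is risk-dominant. Alex's payoff there is 5.

5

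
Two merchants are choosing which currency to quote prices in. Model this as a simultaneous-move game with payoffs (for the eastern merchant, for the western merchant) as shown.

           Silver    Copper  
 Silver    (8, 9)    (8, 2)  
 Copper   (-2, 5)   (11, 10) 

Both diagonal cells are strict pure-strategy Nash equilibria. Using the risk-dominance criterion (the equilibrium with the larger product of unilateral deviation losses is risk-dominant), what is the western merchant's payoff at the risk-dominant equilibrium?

At both Silver: the eastern merchant loses 8 − (-2) = 10 by deviating; the western merchant loses 9 − 2 = 7. Product = 10·7 = 70.
At both Copper: the eastern merchant loses 11 − 8 = 3 by deviating; the western merchant loses 10 − 5 = 5. Product = 3·5 = 15.
70 > 15, so both Silver is risk-dominant. The western merchant's payoff there is 9.

9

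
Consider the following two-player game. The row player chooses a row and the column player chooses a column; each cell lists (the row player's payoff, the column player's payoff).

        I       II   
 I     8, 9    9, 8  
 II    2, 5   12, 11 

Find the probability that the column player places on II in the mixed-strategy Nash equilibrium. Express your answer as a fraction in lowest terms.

2/3

The column player's mix q on I must make the row player indifferent between I and II.
The row player's payoff from I: 8q + 9(1−q). From II: 2q + 12(1−q).
Set equal: 6q = 3(1−q) → q = 3/9 = 1/3.
Probability on II is 1 − 1/3 = 2/3.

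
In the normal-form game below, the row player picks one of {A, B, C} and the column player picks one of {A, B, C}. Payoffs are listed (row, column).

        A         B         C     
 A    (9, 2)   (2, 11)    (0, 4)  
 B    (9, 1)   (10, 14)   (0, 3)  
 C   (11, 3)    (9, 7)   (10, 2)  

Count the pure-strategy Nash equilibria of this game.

1

Both B: the row player gets 10 (best alternative 9); the column player gets 14 (best alternative 3). Neither deviates — NE.
Both A is not a NE: the row player would switch to C (11 > 9).
No other cell survives both best-response checks, so there is 1 pure NE.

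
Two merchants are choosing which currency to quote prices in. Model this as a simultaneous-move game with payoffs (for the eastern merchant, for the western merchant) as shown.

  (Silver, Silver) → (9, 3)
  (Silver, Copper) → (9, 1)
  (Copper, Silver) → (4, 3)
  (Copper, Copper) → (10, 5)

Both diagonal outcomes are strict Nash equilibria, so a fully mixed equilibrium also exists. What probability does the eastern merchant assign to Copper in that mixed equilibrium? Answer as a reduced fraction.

1/2

The eastern merchant's mix p on Silver must make the western merchant indifferent between Silver and Copper.
The western merchant's payoff from Silver: 3p + 3(1−p). From Copper: 1p + 5(1−p).
Set equal: 2p = 2(1−p) → p = 2/4 = 1/2.
Probability on Copper is 1 − 1/2 = 1/2.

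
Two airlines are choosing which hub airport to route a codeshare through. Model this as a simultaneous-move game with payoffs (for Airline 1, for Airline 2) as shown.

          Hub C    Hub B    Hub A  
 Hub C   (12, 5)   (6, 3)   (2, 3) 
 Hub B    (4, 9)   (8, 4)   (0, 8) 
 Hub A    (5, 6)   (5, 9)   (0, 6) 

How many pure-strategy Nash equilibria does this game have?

1

Both Hub C: Airline 1 gets 12 (best alternative 5); Airline 2 gets 5 (best alternative 3). Neither deviates — NE.
Both Hub A is not a NE: Airline 1 would switch to Hub C (2 > 0).
No other cell survives both best-response checks, so there is 1 pure NE.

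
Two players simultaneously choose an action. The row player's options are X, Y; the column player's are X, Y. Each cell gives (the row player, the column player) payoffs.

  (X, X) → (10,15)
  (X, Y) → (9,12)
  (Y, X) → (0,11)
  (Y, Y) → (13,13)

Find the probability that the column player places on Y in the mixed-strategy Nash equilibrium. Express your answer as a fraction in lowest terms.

5/7

The column player's mix q on X must make the row player indifferent between X and Y.
The row player's payoff from X: 10q + 9(1−q). From Y: 0q + 13(1−q).
Set equal: 10q = 4(1−q) → q = 4/14 = 2/7.
Probability on Y is 1 − 2/7 = 5/7.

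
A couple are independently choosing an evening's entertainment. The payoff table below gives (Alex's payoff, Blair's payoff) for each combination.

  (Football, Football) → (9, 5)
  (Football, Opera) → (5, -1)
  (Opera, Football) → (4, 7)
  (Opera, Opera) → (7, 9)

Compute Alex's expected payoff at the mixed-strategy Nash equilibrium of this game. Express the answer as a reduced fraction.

43/7

Blair mixes with probability q on Football, chosen so Alex is indifferent: 9q + 5(1−q) = 4q + 7(1−q) gives q = 2/7.
Alex's expected payoff (from either row, since indifferent) is 9·2/7 + 5·5/7 = 43/7.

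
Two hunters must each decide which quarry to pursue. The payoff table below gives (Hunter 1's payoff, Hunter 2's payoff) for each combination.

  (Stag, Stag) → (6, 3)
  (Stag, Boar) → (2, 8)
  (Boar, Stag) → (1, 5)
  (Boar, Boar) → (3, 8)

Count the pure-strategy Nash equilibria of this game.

Both Boar: Hunter 1 gets 3 (best alternative 2); Hunter 2 gets 8 (best alternative 5). Neither deviates — NE.
Both Stag is not a NE: Hunter 2 would switch to Boar (8 > 3).
No other cell survives both best-response checks, so there is 1 pure NE.

1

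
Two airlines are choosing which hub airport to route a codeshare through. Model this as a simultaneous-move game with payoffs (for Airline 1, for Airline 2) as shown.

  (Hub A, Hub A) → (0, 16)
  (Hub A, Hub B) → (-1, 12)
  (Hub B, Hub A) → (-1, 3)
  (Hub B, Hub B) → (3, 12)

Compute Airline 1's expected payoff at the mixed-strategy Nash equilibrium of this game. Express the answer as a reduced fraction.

Airline 2 mixes with probability q on Hub A, chosen so Airline 1 is indifferent: 0q + (-1)(1−q) = (-1)q + 3(1−q) gives q = 4/5.
Airline 1's expected payoff (from either row, since indifferent) is 0·4/5 + (-1)·1/5 = -1/5.

-1/5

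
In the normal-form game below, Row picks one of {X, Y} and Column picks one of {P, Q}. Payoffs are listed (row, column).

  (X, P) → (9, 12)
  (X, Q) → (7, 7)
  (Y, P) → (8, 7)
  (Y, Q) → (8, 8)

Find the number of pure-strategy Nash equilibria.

(X, P): Row gets 9 (best alternative 8); Column gets 12 (best alternative 7). Neither deviates — NE.
(Y, Q): Row gets 8 (best alternative 7); Column gets 8 (best alternative 7). Neither deviates — NE.
(Y, P) is not a NE: Row would switch to X (9 > 8).
No other cell survives both best-response checks, so there are 2 pure NE.

2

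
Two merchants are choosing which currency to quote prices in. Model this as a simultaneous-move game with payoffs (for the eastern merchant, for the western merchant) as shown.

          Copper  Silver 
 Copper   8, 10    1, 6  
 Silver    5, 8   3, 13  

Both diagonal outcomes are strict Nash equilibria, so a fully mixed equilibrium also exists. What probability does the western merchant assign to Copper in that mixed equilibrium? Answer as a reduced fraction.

2/5

The western merchant's mix q on Copper must make the eastern merchant indifferent between Copper and Silver.
The eastern merchant's payoff from Copper: 8q + 1(1−q). From Silver: 5q + 3(1−q).
Set equal: 3q = 2(1−q) → q = 2/5.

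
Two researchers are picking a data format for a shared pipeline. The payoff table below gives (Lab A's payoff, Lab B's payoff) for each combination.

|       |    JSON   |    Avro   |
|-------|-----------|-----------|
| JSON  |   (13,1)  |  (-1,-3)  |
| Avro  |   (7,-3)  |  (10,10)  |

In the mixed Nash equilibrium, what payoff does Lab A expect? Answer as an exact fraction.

137/17

Lab B mixes with probability q on JSON, chosen so Lab A is indifferent: 13q + (-1)(1−q) = 7q + 10(1−q) gives q = 11/17.
Lab A's expected payoff (from either row, since indifferent) is 13·11/17 + (-1)·6/17 = 137/17.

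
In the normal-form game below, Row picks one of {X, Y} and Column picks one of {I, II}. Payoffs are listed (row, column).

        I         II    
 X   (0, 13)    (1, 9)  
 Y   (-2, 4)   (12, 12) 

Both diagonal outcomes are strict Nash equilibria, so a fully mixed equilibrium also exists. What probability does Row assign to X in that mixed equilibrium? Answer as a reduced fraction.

Row's mix p on X must make Column indifferent between I and II.
Column's payoff from I: 13p + 4(1−p). From II: 9p + 12(1−p).
Set equal: 4p = 8(1−p) → p = 8/12 = 2/3.

2/3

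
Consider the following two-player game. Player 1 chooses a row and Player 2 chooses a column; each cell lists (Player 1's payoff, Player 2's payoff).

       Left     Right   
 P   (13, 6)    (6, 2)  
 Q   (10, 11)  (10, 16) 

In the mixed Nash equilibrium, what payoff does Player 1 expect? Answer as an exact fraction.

Player 2 mixes with probability q on Left, chosen so Player 1 is indifferent: 13q + 6(1−q) = 10q + 10(1−q) gives q = 4/7.
Player 1's expected payoff (from either row, since indifferent) is 13·4/7 + 6·3/7 = 10.

10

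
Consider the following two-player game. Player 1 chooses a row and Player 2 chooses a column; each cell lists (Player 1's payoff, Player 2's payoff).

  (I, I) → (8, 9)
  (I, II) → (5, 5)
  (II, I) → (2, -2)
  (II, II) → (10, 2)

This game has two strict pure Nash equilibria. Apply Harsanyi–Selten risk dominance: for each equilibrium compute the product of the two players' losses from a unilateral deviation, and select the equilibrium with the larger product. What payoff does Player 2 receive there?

At both I: Player 1 loses 8 − 2 = 6 by deviating; Player 2 loses 9 − 5 = 4. Product = 6·4 = 24.
At both II: Player 1 loses 10 − 5 = 5 by deviating; Player 2 loses 2 − (-2) = 4. Product = 5·4 = 20.
24 > 20, so both I is risk-dominant. Player 2's payoff there is 9.

9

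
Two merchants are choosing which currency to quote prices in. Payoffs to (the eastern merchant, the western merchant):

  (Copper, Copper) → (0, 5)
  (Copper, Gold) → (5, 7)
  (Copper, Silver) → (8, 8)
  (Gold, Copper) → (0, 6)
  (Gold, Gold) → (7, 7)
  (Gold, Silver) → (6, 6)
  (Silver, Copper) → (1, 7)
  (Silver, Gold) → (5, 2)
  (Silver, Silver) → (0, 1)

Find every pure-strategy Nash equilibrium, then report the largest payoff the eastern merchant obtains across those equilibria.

8

(Copper, Silver) is a pure NE (the eastern merchant: 8 ≥ 6; the western merchant: 8 ≥ 7). The eastern merchant gets 8.
Both Gold is a pure NE (the eastern merchant: 7 ≥ 5; the western merchant: 7 ≥ 6). The eastern merchant gets 7.
(Silver, Copper) is a pure NE (the eastern merchant: 1 ≥ 0; the western merchant: 7 ≥ 2). The eastern merchant gets 1.
Every other cell has a profitable deviation for at least one player. Highest of {8, 7, 1} is 8.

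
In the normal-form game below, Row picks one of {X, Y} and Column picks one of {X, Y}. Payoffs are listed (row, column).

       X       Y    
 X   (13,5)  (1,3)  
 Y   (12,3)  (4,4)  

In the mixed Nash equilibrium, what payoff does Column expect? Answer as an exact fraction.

11/3

Row mixes with probability p on X, chosen so Column is indifferent: 5p + 3(1−p) = 3p + 4(1−p) gives p = 1/3.
Column's expected payoff is 5·1/3 + 3·2/3 = 11/3.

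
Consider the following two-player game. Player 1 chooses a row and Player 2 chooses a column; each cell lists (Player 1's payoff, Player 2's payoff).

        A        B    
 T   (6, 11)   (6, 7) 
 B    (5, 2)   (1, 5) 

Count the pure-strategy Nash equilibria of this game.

1

(T, A): Player 1 gets 6 (best alternative 5); Player 2 gets 11 (best alternative 7). Neither deviates — NE.
(B, B) is not a NE: Player 1 would switch to T (6 > 1).
No other cell survives both best-response checks, so there is 1 pure NE.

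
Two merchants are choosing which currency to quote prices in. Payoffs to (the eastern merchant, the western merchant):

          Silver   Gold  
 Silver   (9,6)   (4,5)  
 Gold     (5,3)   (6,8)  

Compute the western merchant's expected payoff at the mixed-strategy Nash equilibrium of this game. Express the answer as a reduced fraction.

The eastern merchant mixes with probability p on Silver, chosen so the western merchant is indifferent: 6p + 3(1−p) = 5p + 8(1−p) gives p = 5/6.
The western merchant's expected payoff is 6·5/6 + 3·1/6 = 11/2.

11/2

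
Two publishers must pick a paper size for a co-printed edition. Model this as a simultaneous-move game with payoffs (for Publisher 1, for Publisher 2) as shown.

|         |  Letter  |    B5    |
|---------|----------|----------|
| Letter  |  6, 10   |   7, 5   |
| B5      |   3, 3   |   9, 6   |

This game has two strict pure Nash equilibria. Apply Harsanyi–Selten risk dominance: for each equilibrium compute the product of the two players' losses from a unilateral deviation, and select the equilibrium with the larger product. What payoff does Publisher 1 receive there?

6

At both Letter: Publisher 1 loses 6 − 3 = 3 by deviating; Publisher 2 loses 10 − 5 = 5. Product = 3·5 = 15.
At both B5: Publisher 1 loses 9 − 7 = 2 by deviating; Publisher 2 loses 6 − 3 = 3. Product = 2·3 = 6.
15 > 6, so both Letter is risk-dominant. Publisher 1's payoff there is 6.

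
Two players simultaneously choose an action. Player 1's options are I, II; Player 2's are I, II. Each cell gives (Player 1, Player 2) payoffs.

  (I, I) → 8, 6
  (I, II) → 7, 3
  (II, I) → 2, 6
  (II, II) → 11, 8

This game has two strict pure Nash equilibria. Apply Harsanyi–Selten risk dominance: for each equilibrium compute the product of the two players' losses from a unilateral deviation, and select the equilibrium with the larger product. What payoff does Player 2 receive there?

6

At both I: Player 1 loses 8 − 2 = 6 by deviating; Player 2 loses 6 − 3 = 3. Product = 6·3 = 18.
At both II: Player 1 loses 11 − 7 = 4 by deviating; Player 2 loses 8 − 6 = 2. Product = 4·2 = 8.
18 > 8, so both I is risk-dominant. Player 2's payoff there is 6.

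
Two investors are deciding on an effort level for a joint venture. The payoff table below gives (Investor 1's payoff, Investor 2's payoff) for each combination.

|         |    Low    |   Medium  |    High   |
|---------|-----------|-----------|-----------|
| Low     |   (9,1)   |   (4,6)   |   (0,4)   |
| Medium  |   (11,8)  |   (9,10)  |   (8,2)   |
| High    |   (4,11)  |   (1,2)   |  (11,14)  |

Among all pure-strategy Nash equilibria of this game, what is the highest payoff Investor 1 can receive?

Both Medium is a pure NE (Investor 1: 9 ≥ 4; Investor 2: 10 ≥ 8). Investor 1 gets 9.
Both High is a pure NE (Investor 1: 11 ≥ 8; Investor 2: 14 ≥ 11). Investor 1 gets 11.
Every other cell has a profitable deviation for at least one player. Highest of {9, 11} is 11.

11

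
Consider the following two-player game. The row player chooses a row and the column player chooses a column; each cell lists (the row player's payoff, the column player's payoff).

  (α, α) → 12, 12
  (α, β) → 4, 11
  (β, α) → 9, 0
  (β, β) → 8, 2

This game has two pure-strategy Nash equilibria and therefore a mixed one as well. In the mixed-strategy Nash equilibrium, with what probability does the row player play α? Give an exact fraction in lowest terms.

2/3

The row player's mix p on α must make the column player indifferent between α and β.
The column player's payoff from α: 12p + 0(1−p). From β: 11p + 2(1−p).
Set equal: 1p = 2(1−p) → p = 2/3.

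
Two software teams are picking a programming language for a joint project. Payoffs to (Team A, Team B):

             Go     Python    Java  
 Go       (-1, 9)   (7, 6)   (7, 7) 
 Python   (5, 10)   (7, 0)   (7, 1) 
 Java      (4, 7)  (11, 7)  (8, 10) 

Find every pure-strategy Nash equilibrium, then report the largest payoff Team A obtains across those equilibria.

(Python, Go) is a pure NE (Team A: 5 ≥ 4; Team B: 10 ≥ 1). Team A gets 5.
Both Java is a pure NE (Team A: 8 ≥ 7; Team B: 10 ≥ 7). Team A gets 8.
Every other cell has a profitable deviation for at least one player. Highest of {5, 8} is 8.

8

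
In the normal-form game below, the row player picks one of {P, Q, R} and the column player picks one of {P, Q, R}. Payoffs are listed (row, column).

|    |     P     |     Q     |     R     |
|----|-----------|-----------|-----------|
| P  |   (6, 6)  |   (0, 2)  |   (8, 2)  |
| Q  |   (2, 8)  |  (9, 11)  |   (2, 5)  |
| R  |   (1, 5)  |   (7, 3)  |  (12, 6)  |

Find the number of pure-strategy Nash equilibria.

3

Both P: the row player gets 6 (best alternative 2); the column player gets 6 (best alternative 2). Neither deviates — NE.
Both Q: the row player gets 9 (best alternative 7); the column player gets 11 (best alternative 8). Neither deviates — NE.
Both R: the row player gets 12 (best alternative 8); the column player gets 6 (best alternative 5). Neither deviates — NE.
(R, Q) is not a NE: the row player would switch to Q (9 > 7).
No other cell survives both best-response checks, so there are 3 pure NE.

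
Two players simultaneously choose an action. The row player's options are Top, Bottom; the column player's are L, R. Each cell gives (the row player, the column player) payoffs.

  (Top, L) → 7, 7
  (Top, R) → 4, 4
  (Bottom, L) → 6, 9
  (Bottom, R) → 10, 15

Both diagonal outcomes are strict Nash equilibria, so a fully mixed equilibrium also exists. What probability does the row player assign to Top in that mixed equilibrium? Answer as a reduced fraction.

The row player's mix p on Top must make the column player indifferent between L and R.
The column player's payoff from L: 7p + 9(1−p). From R: 4p + 15(1−p).
Set equal: 3p = 6(1−p) → p = 6/9 = 2/3.

2/3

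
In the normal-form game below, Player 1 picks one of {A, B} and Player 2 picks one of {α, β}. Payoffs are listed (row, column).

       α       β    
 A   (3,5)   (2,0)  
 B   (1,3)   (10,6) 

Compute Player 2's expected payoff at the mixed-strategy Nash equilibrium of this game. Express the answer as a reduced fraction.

15/4

Player 1 mixes with probability p on A, chosen so Player 2 is indifferent: 5p + 3(1−p) = 0p + 6(1−p) gives p = 3/8.
Player 2's expected payoff is 5·3/8 + 3·5/8 = 15/4.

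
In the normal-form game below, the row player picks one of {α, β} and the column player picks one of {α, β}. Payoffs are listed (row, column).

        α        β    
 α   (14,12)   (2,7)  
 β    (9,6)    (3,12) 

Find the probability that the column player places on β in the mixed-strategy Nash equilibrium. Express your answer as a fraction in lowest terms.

5/6

The column player's mix q on α must make the row player indifferent between α and β.
The row player's payoff from α: 14q + 2(1−q). From β: 9q + 3(1−q).
Set equal: 5q = 1(1−q) → q = 1/6.
Probability on β is 1 − 1/6 = 5/6.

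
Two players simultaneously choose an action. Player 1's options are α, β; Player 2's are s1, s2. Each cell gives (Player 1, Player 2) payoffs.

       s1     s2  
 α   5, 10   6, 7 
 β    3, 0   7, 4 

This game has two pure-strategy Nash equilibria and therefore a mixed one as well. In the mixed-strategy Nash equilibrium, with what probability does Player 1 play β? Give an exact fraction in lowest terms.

3/7

Player 1's mix p on α must make Player 2 indifferent between s1 and s2.
Player 2's payoff from s1: 10p + 0(1−p). From s2: 7p + 4(1−p).
Set equal: 3p = 4(1−p) → p = 4/7.
Probability on β is 1 − 4/7 = 3/7.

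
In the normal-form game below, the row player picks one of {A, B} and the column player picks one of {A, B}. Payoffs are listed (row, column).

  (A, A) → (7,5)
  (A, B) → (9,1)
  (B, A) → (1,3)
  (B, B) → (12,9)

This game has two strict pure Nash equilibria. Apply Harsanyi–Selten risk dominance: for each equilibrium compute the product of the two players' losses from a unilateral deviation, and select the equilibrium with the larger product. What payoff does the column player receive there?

At both A: the row player loses 7 − 1 = 6 by deviating; the column player loses 5 − 1 = 4. Product = 6·4 = 24.
At both B: the row player loses 12 − 9 = 3 by deviating; the column player loses 9 − 3 = 6. Product = 3·6 = 18.
24 > 18, so both A is risk-dominant. The column player's payoff there is 5.

5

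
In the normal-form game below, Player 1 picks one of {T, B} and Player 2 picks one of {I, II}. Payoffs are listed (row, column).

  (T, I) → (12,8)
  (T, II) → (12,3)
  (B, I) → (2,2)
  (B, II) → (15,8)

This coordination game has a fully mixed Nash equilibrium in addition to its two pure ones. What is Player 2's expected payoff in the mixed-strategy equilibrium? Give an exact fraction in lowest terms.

58/11

Player 1 mixes with probability p on T, chosen so Player 2 is indifferent: 8p + 2(1−p) = 3p + 8(1−p) gives p = 6/11.
Player 2's expected payoff is 8·6/11 + 2·5/11 = 58/11.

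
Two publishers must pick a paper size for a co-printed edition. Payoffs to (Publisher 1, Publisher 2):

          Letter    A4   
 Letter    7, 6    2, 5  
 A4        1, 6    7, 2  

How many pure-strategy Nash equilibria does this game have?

1

Both Letter: Publisher 1 gets 7 (best alternative 1); Publisher 2 gets 6 (best alternative 5). Neither deviates — NE.
Both A4 is not a NE: Publisher 2 would switch to Letter (6 > 2).
No other cell survives both best-response checks, so there is 1 pure NE.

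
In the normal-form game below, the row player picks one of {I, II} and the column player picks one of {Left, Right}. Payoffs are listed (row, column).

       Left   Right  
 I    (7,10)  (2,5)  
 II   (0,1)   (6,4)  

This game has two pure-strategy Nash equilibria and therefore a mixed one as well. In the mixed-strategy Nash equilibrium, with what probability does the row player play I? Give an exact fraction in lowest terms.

The row player's mix p on I must make the column player indifferent between Left and Right.
The column player's payoff from Left: 10p + 1(1−p). From Right: 5p + 4(1−p).
Set equal: 5p = 3(1−p) → p = 3/8.

3/8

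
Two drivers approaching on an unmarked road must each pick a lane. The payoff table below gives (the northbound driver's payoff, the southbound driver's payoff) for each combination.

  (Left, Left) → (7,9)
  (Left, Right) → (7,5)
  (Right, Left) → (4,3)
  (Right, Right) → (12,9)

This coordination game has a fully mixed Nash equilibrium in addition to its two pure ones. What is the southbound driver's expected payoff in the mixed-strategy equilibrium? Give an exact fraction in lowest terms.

33/5

The northbound driver mixes with probability p on Left, chosen so the southbound driver is indifferent: 9p + 3(1−p) = 5p + 9(1−p) gives p = 3/5.
The southbound driver's expected payoff is 9·3/5 + 3·2/5 = 33/5.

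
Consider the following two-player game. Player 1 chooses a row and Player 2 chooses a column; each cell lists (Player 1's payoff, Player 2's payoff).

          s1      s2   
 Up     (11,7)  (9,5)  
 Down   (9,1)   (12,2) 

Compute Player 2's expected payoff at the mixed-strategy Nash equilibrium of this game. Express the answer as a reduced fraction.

3

Player 1 mixes with probability p on Up, chosen so Player 2 is indifferent: 7p + 1(1−p) = 5p + 2(1−p) gives p = 1/3.
Player 2's expected payoff is 7·1/3 + 1·2/3 = 3.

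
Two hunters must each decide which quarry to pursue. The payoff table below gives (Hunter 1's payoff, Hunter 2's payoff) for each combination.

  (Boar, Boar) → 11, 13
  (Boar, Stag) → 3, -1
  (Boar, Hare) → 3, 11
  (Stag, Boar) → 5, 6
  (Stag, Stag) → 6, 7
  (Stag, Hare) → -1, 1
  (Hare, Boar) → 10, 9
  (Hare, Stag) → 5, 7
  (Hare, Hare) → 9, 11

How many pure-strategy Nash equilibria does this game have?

3

Both Boar: Hunter 1 gets 11 (best alternative 10); Hunter 2 gets 13 (best alternative 11). Neither deviates — NE.
Both Stag: Hunter 1 gets 6 (best alternative 5); Hunter 2 gets 7 (best alternative 6). Neither deviates — NE.
Both Hare: Hunter 1 gets 9 (best alternative 3); Hunter 2 gets 11 (best alternative 9). Neither deviates — NE.
(Boar, Hare) is not a NE: Hunter 1 would switch to Hare (9 > 3).
No other cell survives both best-response checks, so there are 3 pure NE.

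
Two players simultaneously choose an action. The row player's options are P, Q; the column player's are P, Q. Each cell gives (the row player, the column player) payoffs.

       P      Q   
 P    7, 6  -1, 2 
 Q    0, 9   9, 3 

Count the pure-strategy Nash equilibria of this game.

Both P: the row player gets 7 (best alternative 0); the column player gets 6 (best alternative 2). Neither deviates — NE.
Both Q is not a NE: the column player would switch to P (9 > 3).
No other cell survives both best-response checks, so there is 1 pure NE.

1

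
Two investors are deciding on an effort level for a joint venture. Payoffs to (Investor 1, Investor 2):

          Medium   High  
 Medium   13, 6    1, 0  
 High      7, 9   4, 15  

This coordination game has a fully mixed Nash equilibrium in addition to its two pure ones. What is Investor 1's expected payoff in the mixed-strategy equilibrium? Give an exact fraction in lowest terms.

Investor 2 mixes with probability q on Medium, chosen so Investor 1 is indifferent: 13q + 1(1−q) = 7q + 4(1−q) gives q = 1/3.
Investor 1's expected payoff (from either row, since indifferent) is 13·1/3 + 1·2/3 = 5.

5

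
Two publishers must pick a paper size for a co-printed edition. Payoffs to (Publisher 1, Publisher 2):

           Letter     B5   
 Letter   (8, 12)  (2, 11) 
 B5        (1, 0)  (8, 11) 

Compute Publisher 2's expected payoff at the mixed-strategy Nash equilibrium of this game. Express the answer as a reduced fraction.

11

Publisher 1 mixes with probability p on Letter, chosen so Publisher 2 is indifferent: 12p + 0(1−p) = 11p + 11(1−p) gives p = 11/12.
Publisher 2's expected payoff is 12·11/12 + 0·1/12 = 11.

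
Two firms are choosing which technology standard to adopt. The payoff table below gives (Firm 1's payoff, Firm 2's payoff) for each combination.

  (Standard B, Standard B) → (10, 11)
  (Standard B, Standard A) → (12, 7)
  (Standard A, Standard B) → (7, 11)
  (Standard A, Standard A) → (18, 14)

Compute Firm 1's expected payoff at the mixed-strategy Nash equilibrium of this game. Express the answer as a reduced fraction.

Firm 2 mixes with probability q on Standard B, chosen so Firm 1 is indifferent: 10q + 12(1−q) = 7q + 18(1−q) gives q = 2/3.
Firm 1's expected payoff (from either row, since indifferent) is 10·2/3 + 12·1/3 = 32/3.

32/3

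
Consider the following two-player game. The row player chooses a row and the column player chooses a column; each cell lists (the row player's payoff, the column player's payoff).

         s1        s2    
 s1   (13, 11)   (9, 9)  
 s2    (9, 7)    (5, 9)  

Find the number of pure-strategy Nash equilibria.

Both s1: the row player gets 13 (best alternative 9); the column player gets 11 (best alternative 9). Neither deviates — NE.
Both s2 is not a NE: the row player would switch to s1 (9 > 5).
No other cell survives both best-response checks, so there is 1 pure NE.

1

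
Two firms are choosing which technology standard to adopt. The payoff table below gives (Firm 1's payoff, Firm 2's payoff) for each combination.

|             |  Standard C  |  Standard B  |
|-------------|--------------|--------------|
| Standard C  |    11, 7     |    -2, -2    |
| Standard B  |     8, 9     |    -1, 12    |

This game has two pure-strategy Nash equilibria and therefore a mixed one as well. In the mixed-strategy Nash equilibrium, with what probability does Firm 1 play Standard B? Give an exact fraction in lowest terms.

3/4

Firm 1's mix p on Standard C must make Firm 2 indifferent between Standard C and Standard B.
Firm 2's payoff from Standard C: 7p + 9(1−p). From Standard B: (-2)p + 12(1−p).
Set equal: 9p = 3(1−p) → p = 3/12 = 1/4.
Probability on Standard B is 1 − 1/4 = 3/4.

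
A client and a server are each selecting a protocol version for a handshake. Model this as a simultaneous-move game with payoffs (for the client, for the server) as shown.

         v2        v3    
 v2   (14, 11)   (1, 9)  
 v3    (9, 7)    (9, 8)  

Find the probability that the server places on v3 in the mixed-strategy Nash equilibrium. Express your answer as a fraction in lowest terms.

5/13

The server's mix q on v2 must make the client indifferent between v2 and v3.
The client's payoff from v2: 14q + 1(1−q). From v3: 9q + 9(1−q).
Set equal: 5q = 8(1−q) → q = 8/13.
Probability on v3 is 1 − 8/13 = 5/13.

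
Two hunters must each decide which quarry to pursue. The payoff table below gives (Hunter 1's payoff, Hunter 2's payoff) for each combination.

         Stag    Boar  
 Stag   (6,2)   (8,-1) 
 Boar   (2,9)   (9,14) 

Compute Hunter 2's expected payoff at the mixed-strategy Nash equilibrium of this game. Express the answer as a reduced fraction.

Hunter 1 mixes with probability p on Stag, chosen so Hunter 2 is indifferent: 2p + 9(1−p) = (-1)p + 14(1−p) gives p = 5/8.
Hunter 2's expected payoff is 2·5/8 + 9·3/8 = 37/8.

37/8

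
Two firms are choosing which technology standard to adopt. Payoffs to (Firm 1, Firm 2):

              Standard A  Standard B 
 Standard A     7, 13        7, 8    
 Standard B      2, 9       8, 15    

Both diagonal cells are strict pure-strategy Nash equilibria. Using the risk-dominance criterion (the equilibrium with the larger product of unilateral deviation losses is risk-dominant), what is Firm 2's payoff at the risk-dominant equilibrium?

At both Standard A: Firm 1 loses 7 − 2 = 5 by deviating; Firm 2 loses 13 − 8 = 5. Product = 5·5 = 25.
At both Standard B: Firm 1 loses 8 − 7 = 1 by deviating; Firm 2 loses 15 − 9 = 6. Product = 1·6 = 6.
25 > 6, so both Standard A is risk-dominant. Firm 2's payoff there is 13.

13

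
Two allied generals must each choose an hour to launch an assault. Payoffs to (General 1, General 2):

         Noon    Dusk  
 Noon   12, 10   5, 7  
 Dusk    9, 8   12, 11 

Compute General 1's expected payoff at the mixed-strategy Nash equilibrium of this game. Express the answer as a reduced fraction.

99/10

General 2 mixes with probability q on Noon, chosen so General 1 is indifferent: 12q + 5(1−q) = 9q + 12(1−q) gives q = 7/10.
General 1's expected payoff (from either row, since indifferent) is 12·7/10 + 5·3/10 = 99/10.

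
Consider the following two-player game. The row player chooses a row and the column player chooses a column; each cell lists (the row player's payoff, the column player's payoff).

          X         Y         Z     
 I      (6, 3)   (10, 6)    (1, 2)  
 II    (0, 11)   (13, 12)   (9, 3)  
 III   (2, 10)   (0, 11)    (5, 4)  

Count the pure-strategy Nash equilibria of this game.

(II, Y): the row player gets 13 (best alternative 10); the column player gets 12 (best alternative 11). Neither deviates — NE.
(III, Z) is not a NE: the row player would switch to II (9 > 5).
No other cell survives both best-response checks, so there is 1 pure NE.

1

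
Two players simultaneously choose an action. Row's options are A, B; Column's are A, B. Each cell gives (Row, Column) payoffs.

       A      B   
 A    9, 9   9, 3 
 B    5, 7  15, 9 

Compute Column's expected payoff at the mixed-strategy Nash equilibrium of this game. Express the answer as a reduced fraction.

15/2

Row mixes with probability p on A, chosen so Column is indifferent: 9p + 7(1−p) = 3p + 9(1−p) gives p = 1/4.
Column's expected payoff is 9·1/4 + 7·3/4 = 15/2.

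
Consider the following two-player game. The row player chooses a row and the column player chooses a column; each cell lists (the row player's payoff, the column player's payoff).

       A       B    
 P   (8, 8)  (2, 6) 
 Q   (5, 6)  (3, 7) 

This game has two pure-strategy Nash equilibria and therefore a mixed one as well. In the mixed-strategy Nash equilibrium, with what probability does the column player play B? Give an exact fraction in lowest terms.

The column player's mix q on A must make the row player indifferent between P and Q.
The row player's payoff from P: 8q + 2(1−q). From Q: 5q + 3(1−q).
Set equal: 3q = 1(1−q) → q = 1/4.
Probability on B is 1 − 1/4 = 3/4.

3/4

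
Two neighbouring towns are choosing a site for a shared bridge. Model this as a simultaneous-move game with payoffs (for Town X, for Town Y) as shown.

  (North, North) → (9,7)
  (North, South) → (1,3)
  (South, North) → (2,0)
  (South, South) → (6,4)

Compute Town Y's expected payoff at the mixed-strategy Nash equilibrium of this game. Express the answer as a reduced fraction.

Town X mixes with probability p on North, chosen so Town Y is indifferent: 7p + 0(1−p) = 3p + 4(1−p) gives p = 1/2.
Town Y's expected payoff is 7·1/2 + 0·1/2 = 7/2.

7/2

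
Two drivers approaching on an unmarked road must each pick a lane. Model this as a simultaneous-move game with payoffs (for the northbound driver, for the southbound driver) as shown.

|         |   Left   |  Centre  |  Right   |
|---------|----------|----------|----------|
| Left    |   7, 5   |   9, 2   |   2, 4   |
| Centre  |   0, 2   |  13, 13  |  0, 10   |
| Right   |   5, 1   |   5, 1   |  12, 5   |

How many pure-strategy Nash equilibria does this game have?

3

Both Left: the northbound driver gets 7 (best alternative 5); the southbound driver gets 5 (best alternative 4). Neither deviates — NE.
Both Centre: the northbound driver gets 13 (best alternative 9); the southbound driver gets 13 (best alternative 10). Neither deviates — NE.
Both Right: the northbound driver gets 12 (best alternative 2); the southbound driver gets 5 (best alternative 1). Neither deviates — NE.
(Right, Left) is not a NE: the northbound driver would switch to Left (7 > 5).
No other cell survives both best-response checks, so there are 3 pure NE.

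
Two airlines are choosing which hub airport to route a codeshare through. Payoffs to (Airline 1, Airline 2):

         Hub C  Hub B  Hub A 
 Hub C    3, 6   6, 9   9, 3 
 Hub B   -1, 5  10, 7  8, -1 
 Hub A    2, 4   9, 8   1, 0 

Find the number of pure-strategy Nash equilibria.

Both Hub B: Airline 1 gets 10 (best alternative 9); Airline 2 gets 7 (best alternative 5). Neither deviates — NE.
Both Hub A is not a NE: Airline 1 would switch to Hub C (9 > 1).
No other cell survives both best-response checks, so there is 1 pure NE.

1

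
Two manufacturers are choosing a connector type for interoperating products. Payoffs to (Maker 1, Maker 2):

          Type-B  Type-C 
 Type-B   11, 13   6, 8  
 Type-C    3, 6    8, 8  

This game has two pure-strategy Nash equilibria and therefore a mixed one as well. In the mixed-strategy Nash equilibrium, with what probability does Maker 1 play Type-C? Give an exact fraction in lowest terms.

Maker 1's mix p on Type-B must make Maker 2 indifferent between Type-B and Type-C.
Maker 2's payoff from Type-B: 13p + 6(1−p). From Type-C: 8p + 8(1−p).
Set equal: 5p = 2(1−p) → p = 2/7.
Probability on Type-C is 1 − 2/7 = 5/7.

5/7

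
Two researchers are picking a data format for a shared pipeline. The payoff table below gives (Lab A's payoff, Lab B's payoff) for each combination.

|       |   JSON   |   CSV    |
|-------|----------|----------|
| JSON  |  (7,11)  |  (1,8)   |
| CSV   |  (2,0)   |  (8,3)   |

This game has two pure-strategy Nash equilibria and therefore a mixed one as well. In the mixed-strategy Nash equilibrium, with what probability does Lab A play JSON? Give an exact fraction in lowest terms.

1/2

Lab A's mix p on JSON must make Lab B indifferent between JSON and CSV.
Lab B's payoff from JSON: 11p + 0(1−p). From CSV: 8p + 3(1−p).
Set equal: 3p = 3(1−p) → p = 3/6 = 1/2.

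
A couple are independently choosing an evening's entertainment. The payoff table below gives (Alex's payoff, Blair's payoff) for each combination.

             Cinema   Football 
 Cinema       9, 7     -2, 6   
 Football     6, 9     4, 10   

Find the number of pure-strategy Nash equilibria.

Both Cinema: Alex gets 9 (best alternative 6); Blair gets 7 (best alternative 6). Neither deviates — NE.
Both Football: Alex gets 4 (best alternative -2); Blair gets 10 (best alternative 9). Neither deviates — NE.
(Cinema, Football) is not a NE: Alex would switch to Football (4 > -2).
No other cell survives both best-response checks, so there are 2 pure NE.

2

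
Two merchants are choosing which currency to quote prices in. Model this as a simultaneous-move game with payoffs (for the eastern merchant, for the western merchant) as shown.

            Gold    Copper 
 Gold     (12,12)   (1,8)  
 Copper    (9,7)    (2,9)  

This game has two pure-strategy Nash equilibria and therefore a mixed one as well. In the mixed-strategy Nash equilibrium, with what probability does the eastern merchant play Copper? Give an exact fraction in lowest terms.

2/3

The eastern merchant's mix p on Gold must make the western merchant indifferent between Gold and Copper.
The western merchant's payoff from Gold: 12p + 7(1−p). From Copper: 8p + 9(1−p).
Set equal: 4p = 2(1−p) → p = 2/6 = 1/3.
Probability on Copper is 1 − 1/3 = 2/3.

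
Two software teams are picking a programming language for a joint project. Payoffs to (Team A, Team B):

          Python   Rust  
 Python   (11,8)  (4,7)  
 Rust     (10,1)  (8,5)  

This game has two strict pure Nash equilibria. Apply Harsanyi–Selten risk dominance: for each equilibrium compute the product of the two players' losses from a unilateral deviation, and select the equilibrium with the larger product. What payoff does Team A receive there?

8

At both Python: Team A loses 11 − 10 = 1 by deviating; Team B loses 8 − 7 = 1. Product = 1·1 = 1.
At both Rust: Team A loses 8 − 4 = 4 by deviating; Team B loses 5 − 1 = 4. Product = 4·4 = 16.
16 > 1, so both Rust is risk-dominant. Team A's payoff there is 8.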